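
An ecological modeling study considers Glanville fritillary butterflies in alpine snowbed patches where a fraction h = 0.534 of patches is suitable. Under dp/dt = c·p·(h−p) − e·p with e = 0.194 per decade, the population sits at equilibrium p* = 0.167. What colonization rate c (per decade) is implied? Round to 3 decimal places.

At equilibrium c(h−p*) = e, so c = e/(h−p*).
c = 0.194/(0.534 − 0.167) = 0.194/0.3670 = 0.5286.

0.529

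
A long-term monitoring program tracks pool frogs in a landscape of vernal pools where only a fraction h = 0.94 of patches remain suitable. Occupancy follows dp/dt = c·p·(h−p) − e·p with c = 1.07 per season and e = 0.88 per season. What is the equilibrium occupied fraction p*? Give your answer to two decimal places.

0.12

Setting dp/dt = 0 and dividing by p* gives c·(h−p*) = e.
So p* = h − e/c = 0.94 − 0.88/1.07 = 0.94 − 0.8224 = 0.1176.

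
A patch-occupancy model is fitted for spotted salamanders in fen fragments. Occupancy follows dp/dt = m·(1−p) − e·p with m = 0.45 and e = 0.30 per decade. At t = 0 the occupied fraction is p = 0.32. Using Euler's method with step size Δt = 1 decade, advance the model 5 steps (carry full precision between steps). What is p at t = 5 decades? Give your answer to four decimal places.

0.5997

Update rule: p ← p + [m·(1−p) − e·p]·Δt with Δt = 1.
t = 1: p = 0.32000 + (+0.21000) = 0.53000
t = 2: p = 0.53000 + (+0.05250) = 0.58250
t = 3: p = 0.58250 + (+0.01312) = 0.59563
t = 4: p = 0.59563 + (+0.00328) = 0.59891
t = 5: p = 0.59891 + (+0.00082) = 0.59973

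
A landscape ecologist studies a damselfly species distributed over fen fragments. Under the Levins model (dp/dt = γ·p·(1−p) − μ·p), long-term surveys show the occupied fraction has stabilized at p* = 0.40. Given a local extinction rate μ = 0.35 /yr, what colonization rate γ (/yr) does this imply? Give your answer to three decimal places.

At equilibrium γ(1−p*) = μ, so γ = μ/(1−p*).
γ = 0.35/(1 − 0.40) = 0.35/0.6000 = 0.5833.

0.583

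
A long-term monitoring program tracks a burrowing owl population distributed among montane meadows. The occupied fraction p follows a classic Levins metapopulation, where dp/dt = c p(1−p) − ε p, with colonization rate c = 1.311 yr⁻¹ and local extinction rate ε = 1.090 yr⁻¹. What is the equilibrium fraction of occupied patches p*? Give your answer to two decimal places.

0.17

At equilibrium, colonization balances extinction: c·p*·(1−p*) = ε·p*.
So p* = 1 − ε/c = 1 − 1.090/1.311 = 1 − 0.8314 = 0.1686.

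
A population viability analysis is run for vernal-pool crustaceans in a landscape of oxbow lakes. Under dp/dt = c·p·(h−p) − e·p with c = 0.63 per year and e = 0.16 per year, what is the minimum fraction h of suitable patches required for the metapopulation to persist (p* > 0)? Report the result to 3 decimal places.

p* = h − e/c is positive only when h > e/c.
h_min = e/c = 0.16/0.63 = 0.2540.

0.254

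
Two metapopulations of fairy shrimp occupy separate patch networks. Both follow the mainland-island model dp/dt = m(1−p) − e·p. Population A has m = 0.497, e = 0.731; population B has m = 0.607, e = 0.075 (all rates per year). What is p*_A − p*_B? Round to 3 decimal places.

-0.485

A: p*_A = m/(m+e) = 0.497/1.2280 = 0.4047.
B: p*_B = 0.607/0.6820 = 0.8900.
p*_A − p*_B = 0.4047 − 0.8900 = -0.4853.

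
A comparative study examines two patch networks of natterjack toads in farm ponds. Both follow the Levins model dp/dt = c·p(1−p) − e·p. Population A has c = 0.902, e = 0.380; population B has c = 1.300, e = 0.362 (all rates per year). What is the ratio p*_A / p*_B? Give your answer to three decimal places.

A: p*_A = 1 − 0.380/0.902 = 0.5787.
B: p*_B = 1 − 0.362/1.300 = 0.7215.
p*_A / p*_B = 0.5787/0.7215 = 0.8021.

0.802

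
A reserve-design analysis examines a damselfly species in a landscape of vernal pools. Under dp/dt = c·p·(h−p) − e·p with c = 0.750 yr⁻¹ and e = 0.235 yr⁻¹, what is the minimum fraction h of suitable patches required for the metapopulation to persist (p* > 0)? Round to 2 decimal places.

p* = h − e/c is positive only when h > e/c.
h_min = e/c = 0.235/0.750 = 0.3133.

0.31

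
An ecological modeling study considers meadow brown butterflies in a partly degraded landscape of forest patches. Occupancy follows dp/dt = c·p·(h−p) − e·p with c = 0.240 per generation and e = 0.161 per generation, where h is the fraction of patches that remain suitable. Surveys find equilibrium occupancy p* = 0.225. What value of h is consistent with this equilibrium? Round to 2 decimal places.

0.90

At equilibrium c(h−p*) = e, so h = p* + e/c.
h = 0.225 + 0.161/0.240 = 0.225 + 0.6708 = 0.8958.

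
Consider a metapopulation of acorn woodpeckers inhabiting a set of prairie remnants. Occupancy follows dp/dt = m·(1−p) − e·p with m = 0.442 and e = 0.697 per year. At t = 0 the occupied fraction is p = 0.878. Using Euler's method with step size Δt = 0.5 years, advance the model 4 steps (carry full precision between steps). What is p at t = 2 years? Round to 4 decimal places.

0.4049

Update rule: p ← p + [m·(1−p) − e·p]·Δt with Δt = 0.5.
t = 0.5: p = 0.87800 + (-0.27902) = 0.59898
t = 1: p = 0.59898 + (-0.12012) = 0.47886
t = 1.5: p = 0.47886 + (-0.05171) = 0.42715
t = 2: p = 0.42715 + (-0.02226) = 0.40489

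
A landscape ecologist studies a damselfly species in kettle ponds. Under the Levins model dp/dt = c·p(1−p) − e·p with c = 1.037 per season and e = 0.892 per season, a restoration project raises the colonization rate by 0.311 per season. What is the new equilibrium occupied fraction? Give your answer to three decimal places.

0.338

Before: p* = 1 − 0.892/1.037 = 0.1398.
After the change, c = 1.348, e = 0.892, so p* = 1 − 0.892/1.348 = 0.3383.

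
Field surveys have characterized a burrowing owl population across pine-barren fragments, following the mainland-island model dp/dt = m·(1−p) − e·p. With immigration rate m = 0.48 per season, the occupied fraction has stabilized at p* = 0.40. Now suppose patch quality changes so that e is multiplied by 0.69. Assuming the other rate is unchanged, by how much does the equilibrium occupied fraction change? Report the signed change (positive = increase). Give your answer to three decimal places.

0.091

Balance m(1−p*) = e·p* gives e = m(1−p*)/p* = 0.48×0.60000/0.40000 = 0.72000.
New p* = m/(m+e) = 0.48000/(0.48000+0.49680) = 0.49140.
Δp* = 0.49140 − 0.40000 = +0.09140.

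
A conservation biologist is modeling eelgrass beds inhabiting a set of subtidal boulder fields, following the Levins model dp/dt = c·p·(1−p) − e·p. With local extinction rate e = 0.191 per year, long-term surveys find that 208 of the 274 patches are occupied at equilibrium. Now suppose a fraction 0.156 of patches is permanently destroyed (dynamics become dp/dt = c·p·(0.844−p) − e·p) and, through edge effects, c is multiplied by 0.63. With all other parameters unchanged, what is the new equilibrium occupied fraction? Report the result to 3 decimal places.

0.462

Observed p* = 208/274 = 0.75912.
Balance c(1−p*) = e gives c = e/(1 − 0.75912) = 0.191/0.24088 = 0.79293.
New p* = 0.844 − e/c = 0.844 − 0.19100/0.49955 = 0.46166.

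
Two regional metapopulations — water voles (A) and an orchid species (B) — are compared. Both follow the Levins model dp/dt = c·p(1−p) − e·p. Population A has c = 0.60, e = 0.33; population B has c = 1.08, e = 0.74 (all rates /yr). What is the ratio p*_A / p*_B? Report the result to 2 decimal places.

1.43

A: p*_A = 1 − 0.33/0.60 = 0.4500.
B: p*_B = 1 − 0.74/1.08 = 0.3148.
p*_A / p*_B = 0.4500/0.3148 = 1.4294.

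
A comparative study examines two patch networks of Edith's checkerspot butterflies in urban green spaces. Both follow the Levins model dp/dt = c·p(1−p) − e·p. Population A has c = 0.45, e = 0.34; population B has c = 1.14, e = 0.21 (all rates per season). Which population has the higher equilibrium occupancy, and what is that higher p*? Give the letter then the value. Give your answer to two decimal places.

A: p*_A = 1 − 0.34/0.45 = 0.2444.
B: p*_B = 1 − 0.21/1.14 = 0.8158.
B is higher at 0.8158.

B, 0.82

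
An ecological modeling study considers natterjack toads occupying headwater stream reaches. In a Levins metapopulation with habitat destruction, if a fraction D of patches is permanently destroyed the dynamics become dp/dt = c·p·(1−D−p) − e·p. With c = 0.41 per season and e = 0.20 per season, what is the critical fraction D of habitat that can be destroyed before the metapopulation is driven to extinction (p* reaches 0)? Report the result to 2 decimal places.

The nontrivial equilibrium is p* = (1−D) − e/c; extinction occurs when this hits zero.
So D_crit = 1 − e/c = 1 − 0.20/0.41 = 1 − 0.4878 = 0.5122.
Note this equals the original equilibrium occupancy — the Levins extinction-debt result.

0.51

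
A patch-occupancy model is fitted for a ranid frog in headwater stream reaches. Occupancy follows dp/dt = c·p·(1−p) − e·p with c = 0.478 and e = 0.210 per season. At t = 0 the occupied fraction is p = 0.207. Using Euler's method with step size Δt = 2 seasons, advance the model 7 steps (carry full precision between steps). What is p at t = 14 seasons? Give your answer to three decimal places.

Update rule: p ← p + [c·p·(1−p) − e·p]·Δt with Δt = 2.
step 1: Δp = +0.06999, p = 0.27699
step 2: Δp = +0.07512, p = 0.35211
step 3: Δp = +0.07021, p = 0.42231
step 4: Δp = +0.05586, p = 0.47817
step 5: Δp = +0.03771, p = 0.51588
step 6: Δp = +0.02209, p = 0.53797
step 7: Δp = +0.01167, p = 0.54965

0.550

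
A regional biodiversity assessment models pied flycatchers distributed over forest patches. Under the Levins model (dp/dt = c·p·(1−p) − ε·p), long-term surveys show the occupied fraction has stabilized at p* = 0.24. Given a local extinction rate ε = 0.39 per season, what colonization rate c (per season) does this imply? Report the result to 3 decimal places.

At equilibrium c(1−p*) = ε, so c = ε/(1−p*).
c = 0.39/(1 − 0.24) = 0.39/0.7600 = 0.5132.

0.513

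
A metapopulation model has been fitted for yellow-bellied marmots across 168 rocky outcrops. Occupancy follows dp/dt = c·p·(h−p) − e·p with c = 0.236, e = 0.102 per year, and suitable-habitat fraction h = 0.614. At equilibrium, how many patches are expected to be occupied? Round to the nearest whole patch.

p* = h − e/c = 0.614 − 0.4322 = 0.1818.
Expected occupied patches = N × p* = 168 × 0.1818 = 30.54 ≈ 31.

31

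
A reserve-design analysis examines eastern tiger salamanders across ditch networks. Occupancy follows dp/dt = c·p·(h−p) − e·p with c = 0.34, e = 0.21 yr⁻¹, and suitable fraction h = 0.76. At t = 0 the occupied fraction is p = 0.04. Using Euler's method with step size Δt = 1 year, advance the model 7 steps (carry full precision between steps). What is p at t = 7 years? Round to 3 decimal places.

0.050

Update rule: p ← p + [c·p·(h−p) − e·p]·Δt with Δt = 1.
p: 0.04000 → 0.04139  (Δp = +0.00139)
p: 0.04139 → 0.04281  (Δp = +0.00142)
p: 0.04281 → 0.04426  (Δp = +0.00145)
p: 0.04426 → 0.04574  (Δp = +0.00148)
p: 0.04574 → 0.04724  (Δp = +0.00150)
p: 0.04724 → 0.04877  (Δp = +0.00153)
p: 0.04877 → 0.05032  (Δp = +0.00155)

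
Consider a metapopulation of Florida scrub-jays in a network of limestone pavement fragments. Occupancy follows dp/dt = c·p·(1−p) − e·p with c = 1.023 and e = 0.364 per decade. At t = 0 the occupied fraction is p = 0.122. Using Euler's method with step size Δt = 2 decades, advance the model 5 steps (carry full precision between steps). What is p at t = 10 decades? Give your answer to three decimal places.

0.643

Update rule: p ← p + [c·p·(1−p) − e·p]·Δt with Δt = 2.
step 1: Δp = +0.13034, p = 0.25234
step 2: Δp = +0.20231, p = 0.45465
step 3: Δp = +0.17631, p = 0.63096
step 4: Δp = +0.01708, p = 0.64803
step 5: Δp = -0.00510, p = 0.64293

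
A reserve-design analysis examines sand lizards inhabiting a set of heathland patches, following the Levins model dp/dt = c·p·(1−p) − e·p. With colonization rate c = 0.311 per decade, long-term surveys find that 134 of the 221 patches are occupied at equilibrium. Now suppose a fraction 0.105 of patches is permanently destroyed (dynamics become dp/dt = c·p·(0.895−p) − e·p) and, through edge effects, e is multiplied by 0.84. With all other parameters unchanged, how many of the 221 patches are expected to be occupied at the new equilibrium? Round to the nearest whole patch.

Observed p* = 134/221 = 0.60633.
Balance c(1−p*) = e gives e = 0.311×(1 − 0.60633) = 0.12243.
New p* = 0.895 − e/c = 0.895 − 0.10284/0.31100 = 0.56432.
Expected occupied = 221 × 0.56432 = 124.71 ≈ 125.

125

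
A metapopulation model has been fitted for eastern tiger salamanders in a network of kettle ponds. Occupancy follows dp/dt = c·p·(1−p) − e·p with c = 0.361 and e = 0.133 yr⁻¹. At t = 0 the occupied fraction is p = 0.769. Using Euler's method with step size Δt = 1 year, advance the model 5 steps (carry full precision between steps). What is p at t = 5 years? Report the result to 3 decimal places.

0.663

Update rule: p ← p + [c·p·(1−p) − e·p]·Δt with Δt = 1.
t = 1: p = 0.76900 + (-0.03815) = 0.73085
t = 2: p = 0.73085 + (-0.02619) = 0.70466
t = 3: p = 0.70466 + (-0.01859) = 0.68607
t = 4: p = 0.68607 + (-0.01350) = 0.67257
t = 5: p = 0.67257 + (-0.00995) = 0.66262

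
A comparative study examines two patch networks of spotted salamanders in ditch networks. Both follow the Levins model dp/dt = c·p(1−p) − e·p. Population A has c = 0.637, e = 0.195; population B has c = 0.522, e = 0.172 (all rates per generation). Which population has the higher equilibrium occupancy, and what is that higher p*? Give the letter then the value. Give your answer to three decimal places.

A: p*_A = 1 − 0.195/0.637 = 0.6939.
B: p*_B = 1 − 0.172/0.522 = 0.6705.
A is higher at 0.6939.

A, 0.694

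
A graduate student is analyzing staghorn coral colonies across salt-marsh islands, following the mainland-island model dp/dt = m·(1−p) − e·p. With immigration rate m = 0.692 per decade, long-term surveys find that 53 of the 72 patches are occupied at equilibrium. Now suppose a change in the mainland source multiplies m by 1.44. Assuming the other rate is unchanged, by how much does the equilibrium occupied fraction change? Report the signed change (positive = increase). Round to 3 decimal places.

0.065

Observed p* = 53/72 = 0.73611.
Balance m(1−p*) = e·p* gives e = m(1−p*)/p* = 0.692×0.26389/0.73611 = 0.24808.
New p* = m/(m+e) = 0.99648/(0.99648+0.24808) = 0.80067.
Δp* = 0.80067 − 0.73611 = +0.06456.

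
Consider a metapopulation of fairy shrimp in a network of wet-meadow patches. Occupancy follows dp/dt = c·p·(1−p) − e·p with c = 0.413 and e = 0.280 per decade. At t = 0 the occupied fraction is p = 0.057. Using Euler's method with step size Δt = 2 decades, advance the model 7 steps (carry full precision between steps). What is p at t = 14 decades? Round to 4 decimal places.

Update rule: p ← p + [c·p·(1−p) − e·p]·Δt with Δt = 2.
t = 2: p = 0.05700 + (+0.01248) = 0.06948
t = 4: p = 0.06948 + (+0.01449) = 0.08397
t = 6: p = 0.08397 + (+0.01651) = 0.10048
t = 8: p = 0.10048 + (+0.01839) = 0.11887
t = 10: p = 0.11887 + (+0.01995) = 0.13882
t = 12: p = 0.13882 + (+0.02101) = 0.15983
t = 14: p = 0.15983 + (+0.02141) = 0.18124

0.1812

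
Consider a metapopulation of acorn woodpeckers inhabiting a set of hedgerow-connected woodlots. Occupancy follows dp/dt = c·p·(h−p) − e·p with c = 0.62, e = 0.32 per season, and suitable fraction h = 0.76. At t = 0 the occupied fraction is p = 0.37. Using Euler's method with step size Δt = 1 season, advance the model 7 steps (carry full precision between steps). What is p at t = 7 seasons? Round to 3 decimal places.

Update rule: p ← p + [c·p·(h−p) − e·p]·Δt with Δt = 1.
step 1: Δp = -0.02893, p = 0.34107
step 2: Δp = -0.02055, p = 0.32051
step 3: Δp = -0.01523, p = 0.30528
step 4: Δp = -0.01162, p = 0.29366
step 5: Δp = -0.00906, p = 0.28459
step 6: Δp = -0.00719, p = 0.27741
step 7: Δp = -0.00577, p = 0.27164

0.272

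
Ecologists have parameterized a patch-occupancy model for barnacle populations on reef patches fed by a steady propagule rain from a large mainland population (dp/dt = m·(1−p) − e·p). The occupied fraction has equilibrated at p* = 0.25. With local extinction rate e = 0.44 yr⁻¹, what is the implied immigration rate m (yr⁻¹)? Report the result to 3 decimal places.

0.147

At equilibrium m(1−p*) = e·p*, so m = e·p*/(1−p*).
m = 0.44 × 0.25 / 0.7500 = 0.1100/0.7500 = 0.1467.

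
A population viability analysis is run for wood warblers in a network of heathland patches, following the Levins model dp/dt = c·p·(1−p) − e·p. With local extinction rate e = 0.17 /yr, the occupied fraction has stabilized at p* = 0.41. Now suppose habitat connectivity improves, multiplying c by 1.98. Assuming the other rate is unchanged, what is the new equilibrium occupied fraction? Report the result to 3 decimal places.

0.702

Balance c(1−p*) = e gives c = e/(1 − 0.41000) = 0.17/0.59000 = 0.28814.
New p* = 1 − e/c = 1 − 0.17000/0.57052 = 0.70203.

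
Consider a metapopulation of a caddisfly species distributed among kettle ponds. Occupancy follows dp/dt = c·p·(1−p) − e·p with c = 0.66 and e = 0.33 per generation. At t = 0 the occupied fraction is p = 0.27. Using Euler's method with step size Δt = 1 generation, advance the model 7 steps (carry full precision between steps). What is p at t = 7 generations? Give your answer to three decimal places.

Update rule: p ← p + [c·p·(1−p) − e·p]·Δt with Δt = 1.
step 1: Δp = +0.04099, p = 0.31099
step 2: Δp = +0.03880, p = 0.34978
step 3: Δp = +0.03468, p = 0.38446
step 4: Δp = +0.02932, p = 0.41378
step 5: Δp = +0.02355, p = 0.43732
step 6: Δp = +0.01809, p = 0.45541
step 7: Δp = +0.01340, p = 0.46882

0.469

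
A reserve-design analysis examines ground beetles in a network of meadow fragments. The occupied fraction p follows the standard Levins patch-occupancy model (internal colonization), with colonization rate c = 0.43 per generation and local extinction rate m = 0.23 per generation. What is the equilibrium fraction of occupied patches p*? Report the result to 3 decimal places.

At equilibrium, colonization balances extinction: c·p*·(1−p*) = m·p*.
So p* = 1 − m/c = 1 − 0.23/0.43 = 1 − 0.5349 = 0.4651.

0.465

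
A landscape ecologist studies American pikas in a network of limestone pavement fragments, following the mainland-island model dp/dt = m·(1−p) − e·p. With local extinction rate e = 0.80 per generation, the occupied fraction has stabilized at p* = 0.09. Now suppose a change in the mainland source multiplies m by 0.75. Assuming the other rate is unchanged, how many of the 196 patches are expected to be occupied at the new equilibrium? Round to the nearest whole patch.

Balance m(1−p*) = e·p* gives m = e·p*/(1−p*) = 0.80×0.09000/0.91000 = 0.07912.
New p* = m/(m+e) = 0.05934/(0.05934+0.80000) = 0.06905.
Expected occupied = 196 × 0.06905 = 13.53 ≈ 14.

14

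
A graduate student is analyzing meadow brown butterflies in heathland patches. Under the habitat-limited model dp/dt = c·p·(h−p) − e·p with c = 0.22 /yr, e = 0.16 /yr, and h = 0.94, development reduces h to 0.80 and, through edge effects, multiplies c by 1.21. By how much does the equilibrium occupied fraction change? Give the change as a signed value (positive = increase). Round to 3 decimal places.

Before: p* = h − e/c = 0.94 − 0.16/0.22 = 0.94 − 0.7273 = 0.2127.
After: c = 0.2662, e = 0.16, h = 0.80; p* = 0.80 − 0.16/0.2662 = 0.1989.
Δp* = 0.1989 − 0.2127 = -0.0138.

-0.014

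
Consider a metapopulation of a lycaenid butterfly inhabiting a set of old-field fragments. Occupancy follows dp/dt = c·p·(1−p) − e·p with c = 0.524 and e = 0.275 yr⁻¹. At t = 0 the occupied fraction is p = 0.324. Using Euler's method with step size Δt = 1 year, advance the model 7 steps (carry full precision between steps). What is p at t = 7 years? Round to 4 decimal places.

Update rule: p ← p + [c·p·(1−p) − e·p]·Δt with Δt = 1.
  1  |  dp/dt·Δt = +0.025669  |  p_1 = 0.349669
  2  |  dp/dt·Δt = +0.022999  |  p_2 = 0.372668
  3  |  dp/dt·Δt = +0.020021  |  p_3 = 0.392688
  4  |  dp/dt·Δt = +0.016976  |  p_4 = 0.409665
  5  |  dp/dt·Δt = +0.014066  |  p_5 = 0.423731
  6  |  dp/dt·Δt = +0.011426  |  p_6 = 0.435157
  7  |  dp/dt·Δt = +0.009129  |  p_7 = 0.444285

0.4443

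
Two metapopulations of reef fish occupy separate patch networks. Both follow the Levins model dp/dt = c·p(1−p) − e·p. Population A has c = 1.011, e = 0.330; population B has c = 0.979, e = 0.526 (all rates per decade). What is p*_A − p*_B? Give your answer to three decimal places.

A: p*_A = 1 − 0.330/1.011 = 0.6736.
B: p*_B = 1 − 0.526/0.979 = 0.4627.
p*_A − p*_B = 0.6736 − 0.4627 = 0.2109.

0.211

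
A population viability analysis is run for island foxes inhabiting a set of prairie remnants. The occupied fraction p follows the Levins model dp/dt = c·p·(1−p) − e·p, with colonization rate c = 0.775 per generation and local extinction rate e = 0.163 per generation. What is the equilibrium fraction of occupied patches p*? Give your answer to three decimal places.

0.790

Setting dp/dt = 0 and dividing through by p* gives c·(1−p*) = e.
So p* = 1 − e/c = 1 − 0.163/0.775 = 1 − 0.2103 = 0.7897.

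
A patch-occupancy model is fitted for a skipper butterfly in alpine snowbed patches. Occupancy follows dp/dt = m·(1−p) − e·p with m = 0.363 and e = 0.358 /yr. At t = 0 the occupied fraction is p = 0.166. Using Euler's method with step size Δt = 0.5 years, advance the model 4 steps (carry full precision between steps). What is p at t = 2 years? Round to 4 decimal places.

0.4470

Update rule: p ← p + [m·(1−p) − e·p]·Δt with Δt = 0.5.
  1  |  dp/dt·Δt = +0.121657  |  p_1 = 0.287657
  2  |  dp/dt·Δt = +0.077800  |  p_2 = 0.365457
  3  |  dp/dt·Δt = +0.049753  |  p_3 = 0.415210
  4  |  dp/dt·Δt = +0.031817  |  p_4 = 0.447026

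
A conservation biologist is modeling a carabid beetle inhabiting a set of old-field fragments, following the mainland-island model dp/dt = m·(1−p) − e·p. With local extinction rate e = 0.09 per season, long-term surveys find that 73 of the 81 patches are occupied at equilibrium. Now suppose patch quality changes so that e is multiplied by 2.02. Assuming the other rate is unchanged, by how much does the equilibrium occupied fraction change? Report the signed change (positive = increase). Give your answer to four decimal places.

-0.0825

Observed p* = 73/81 = 0.90123.
Balance m(1−p*) = e·p* gives m = e·p*/(1−p*) = 0.09×0.90123/0.09877 = 0.82121.
New p* = m/(m+e) = 0.82121/(0.82121+0.18180) = 0.81875.
Δp* = 0.81875 − 0.90123 = -0.08248.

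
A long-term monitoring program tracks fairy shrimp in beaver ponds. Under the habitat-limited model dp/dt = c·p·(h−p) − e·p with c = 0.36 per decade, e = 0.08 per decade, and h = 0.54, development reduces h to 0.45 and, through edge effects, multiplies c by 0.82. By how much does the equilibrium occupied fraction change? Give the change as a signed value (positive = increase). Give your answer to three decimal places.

Before: p* = h − e/c = 0.54 − 0.08/0.36 = 0.54 − 0.2222 = 0.3178.
After: c = 0.2952, e = 0.08, h = 0.45; p* = 0.45 − 0.08/0.2952 = 0.1790.
Δp* = 0.1790 − 0.3178 = -0.1388.

-0.139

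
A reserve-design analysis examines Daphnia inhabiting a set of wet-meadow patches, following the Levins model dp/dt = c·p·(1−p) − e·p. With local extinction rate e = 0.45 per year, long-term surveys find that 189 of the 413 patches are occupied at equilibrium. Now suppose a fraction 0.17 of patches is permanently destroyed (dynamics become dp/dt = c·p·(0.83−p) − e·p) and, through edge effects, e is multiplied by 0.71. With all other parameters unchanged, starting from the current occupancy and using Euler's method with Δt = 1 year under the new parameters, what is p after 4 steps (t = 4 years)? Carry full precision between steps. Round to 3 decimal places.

Observed p* = 189/413 = 0.45763.
Balance c(1−p*) = e gives c = e/(1 − 0.45763) = 0.45/0.54237 = 0.82969.
Starting from p₀ = 0.45763; update p ← p + (dp/dt)·Δt with the new parameters.
t = 1: p = 0.45763 + (-0.00483) = 0.45280
t = 2: p = 0.45280 + (-0.00296) = 0.44984
t = 3: p = 0.44984 + (-0.00184) = 0.44800
t = 4: p = 0.44800 + (-0.00115) = 0.44685

0.447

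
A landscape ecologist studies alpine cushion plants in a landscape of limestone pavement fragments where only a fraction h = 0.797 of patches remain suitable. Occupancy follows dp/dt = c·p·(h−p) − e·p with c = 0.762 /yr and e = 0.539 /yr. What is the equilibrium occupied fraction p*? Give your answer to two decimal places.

Setting dp/dt = 0 and dividing by p* gives c·(h−p*) = e.
So p* = h − e/c = 0.797 − 0.539/0.762 = 0.797 − 0.7073 = 0.0897.

0.09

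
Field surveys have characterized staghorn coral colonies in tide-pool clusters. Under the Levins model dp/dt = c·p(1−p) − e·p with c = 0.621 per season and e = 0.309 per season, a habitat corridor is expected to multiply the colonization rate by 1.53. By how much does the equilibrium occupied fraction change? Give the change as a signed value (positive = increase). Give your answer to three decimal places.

Before: p* = 1 − 0.309/0.621 = 0.5024.
After the change, c = 0.95013, e = 0.309, so p* = 1 − 0.309/0.95013 = 0.6748.
Δp* = 0.6748 − 0.5024 = +0.1724.

0.172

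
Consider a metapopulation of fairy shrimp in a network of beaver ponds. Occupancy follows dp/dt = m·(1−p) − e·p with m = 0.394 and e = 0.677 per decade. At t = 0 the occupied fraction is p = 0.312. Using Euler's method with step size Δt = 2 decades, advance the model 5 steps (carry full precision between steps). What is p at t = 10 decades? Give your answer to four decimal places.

0.4764

Update rule: p ← p + [m·(1−p) − e·p]·Δt with Δt = 2.
t = 2: p = 0.31200 + (+0.11970) = 0.43170
t = 4: p = 0.43170 + (-0.13669) = 0.29500
t = 6: p = 0.29500 + (+0.15610) = 0.45111
t = 8: p = 0.45111 + (-0.17827) = 0.27284
t = 10: p = 0.27284 + (+0.20358) = 0.47642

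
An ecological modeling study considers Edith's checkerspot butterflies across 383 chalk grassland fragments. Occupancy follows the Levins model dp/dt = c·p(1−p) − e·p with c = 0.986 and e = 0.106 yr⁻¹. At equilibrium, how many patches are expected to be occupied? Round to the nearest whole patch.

342

p* = 1 − e/c = 1 − 0.106/0.986 = 0.8925.
Expected occupied patches = N × p* = 383 × 0.8925 = 341.83 ≈ 342.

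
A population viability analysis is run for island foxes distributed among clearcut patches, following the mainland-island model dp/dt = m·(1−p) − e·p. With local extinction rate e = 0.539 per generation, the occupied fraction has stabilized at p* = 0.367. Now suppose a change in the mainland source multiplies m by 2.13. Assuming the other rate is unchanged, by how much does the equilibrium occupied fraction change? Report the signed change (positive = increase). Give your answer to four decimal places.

0.1856

Balance m(1−p*) = e·p* gives m = e·p*/(1−p*) = 0.539×0.36700/0.63300 = 0.31250.
New p* = m/(m+e) = 0.66562/(0.66562+0.53900) = 0.55256.
Δp* = 0.55256 − 0.36700 = +0.18556.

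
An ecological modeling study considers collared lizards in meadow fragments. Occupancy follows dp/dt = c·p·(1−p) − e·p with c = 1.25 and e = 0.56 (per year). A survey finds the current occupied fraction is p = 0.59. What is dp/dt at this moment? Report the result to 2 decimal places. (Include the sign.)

Colonization term: c·p·(1−p) = 1.25×0.59×0.4100 = 0.30238.
Extinction term: e·p = 0.33040.
dp/dt = 0.30238 − 0.33040 = -0.02803.

-0.03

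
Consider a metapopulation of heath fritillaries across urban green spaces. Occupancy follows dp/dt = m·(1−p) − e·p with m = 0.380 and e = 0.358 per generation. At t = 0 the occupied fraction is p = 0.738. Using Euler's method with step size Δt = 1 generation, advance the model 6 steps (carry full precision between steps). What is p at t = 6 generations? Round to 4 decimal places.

Update rule: p ← p + [m·(1−p) − e·p]·Δt with Δt = 1.
  1  |  dp/dt·Δt = -0.164644  |  p_1 = 0.573356
  2  |  dp/dt·Δt = -0.043137  |  p_2 = 0.530219
  3  |  dp/dt·Δt = -0.011302  |  p_3 = 0.518917
  4  |  dp/dt·Δt = -0.002961  |  p_4 = 0.515956
  5  |  dp/dt·Δt = -0.000776  |  p_5 = 0.515181
  6  |  dp/dt·Δt = -0.000203  |  p_6 = 0.514977

0.5150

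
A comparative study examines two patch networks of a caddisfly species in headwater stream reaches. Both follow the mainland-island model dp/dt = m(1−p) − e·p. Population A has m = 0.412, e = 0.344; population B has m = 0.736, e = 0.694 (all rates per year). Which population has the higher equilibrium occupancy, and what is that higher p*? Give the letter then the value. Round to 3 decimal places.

A, 0.545

A: p*_A = m/(m+e) = 0.412/0.7560 = 0.5450.
B: p*_B = 0.736/1.4300 = 0.5147.
A is higher at 0.5450.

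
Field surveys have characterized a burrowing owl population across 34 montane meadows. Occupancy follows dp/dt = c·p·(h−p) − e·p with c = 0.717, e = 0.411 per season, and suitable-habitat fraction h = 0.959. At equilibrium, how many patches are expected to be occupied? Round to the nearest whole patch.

p* = h − e/c = 0.959 − 0.5732 = 0.3858.
Expected occupied patches = N × p* = 34 × 0.3858 = 13.12 ≈ 13.

13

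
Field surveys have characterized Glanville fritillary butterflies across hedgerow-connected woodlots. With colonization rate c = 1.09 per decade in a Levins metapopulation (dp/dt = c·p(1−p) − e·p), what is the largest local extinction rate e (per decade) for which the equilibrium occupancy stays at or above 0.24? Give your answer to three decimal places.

1 − e/c ≥ 0.24 ⇒ e ≤ c(1 − 0.24) = 1.09 × 0.7600.
e_max = 0.8284.

0.828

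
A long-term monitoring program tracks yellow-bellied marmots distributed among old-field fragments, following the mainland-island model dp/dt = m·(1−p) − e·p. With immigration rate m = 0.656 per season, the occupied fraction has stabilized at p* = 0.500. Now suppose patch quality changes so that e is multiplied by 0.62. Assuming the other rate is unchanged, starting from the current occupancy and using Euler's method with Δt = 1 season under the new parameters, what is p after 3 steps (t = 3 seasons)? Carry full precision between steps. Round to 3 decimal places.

0.617

Balance m(1−p*) = e·p* gives e = m(1−p*)/p* = 0.656×0.50000/0.50000 = 0.65600.
Starting from p₀ = 0.50000; update p ← p + (dp/dt)·Δt with the new parameters.
  1  |  dp/dt·Δt = +0.124640  |  p_1 = 0.624640
  2  |  dp/dt·Δt = -0.007817  |  p_2 = 0.616823
  3  |  dp/dt·Δt = +0.000490  |  p_3 = 0.617313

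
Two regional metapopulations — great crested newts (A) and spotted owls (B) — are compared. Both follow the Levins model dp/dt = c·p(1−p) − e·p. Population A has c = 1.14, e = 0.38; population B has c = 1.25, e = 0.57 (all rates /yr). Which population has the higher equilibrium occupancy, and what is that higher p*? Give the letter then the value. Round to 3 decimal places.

A: p*_A = 1 − 0.38/1.14 = 0.6667.
B: p*_B = 1 − 0.57/1.25 = 0.5440.
A is higher at 0.6667.

A, 0.667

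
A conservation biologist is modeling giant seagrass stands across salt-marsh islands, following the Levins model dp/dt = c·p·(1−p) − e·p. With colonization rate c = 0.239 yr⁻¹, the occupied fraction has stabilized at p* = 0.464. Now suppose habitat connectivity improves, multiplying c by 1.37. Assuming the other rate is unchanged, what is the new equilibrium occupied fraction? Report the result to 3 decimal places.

0.609

Balance c(1−p*) = e gives e = 0.239×(1 − 0.46400) = 0.12810.
New p* = 1 − e/c = 1 − 0.12810/0.32743 = 0.60877.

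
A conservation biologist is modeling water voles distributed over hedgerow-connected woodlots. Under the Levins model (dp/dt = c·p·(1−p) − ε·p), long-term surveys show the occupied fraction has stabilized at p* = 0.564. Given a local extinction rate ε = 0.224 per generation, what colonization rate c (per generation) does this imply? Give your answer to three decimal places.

At equilibrium c(1−p*) = ε, so c = ε/(1−p*).
c = 0.224/(1 − 0.564) = 0.224/0.4360 = 0.5138.

0.514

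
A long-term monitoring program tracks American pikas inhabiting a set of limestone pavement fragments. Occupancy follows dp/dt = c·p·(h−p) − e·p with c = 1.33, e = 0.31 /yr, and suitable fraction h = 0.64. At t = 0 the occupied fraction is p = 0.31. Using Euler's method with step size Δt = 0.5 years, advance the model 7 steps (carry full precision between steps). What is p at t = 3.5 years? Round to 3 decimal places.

0.392

Update rule: p ← p + [c·p·(h−p) − e·p]·Δt with Δt = 0.5.
step 1: Δp = +0.01998, p = 0.32998
step 2: Δp = +0.01688, p = 0.34686
step 3: Δp = +0.01385, p = 0.36071
step 4: Δp = +0.01108, p = 0.37180
step 5: Δp = +0.00868, p = 0.38048
step 6: Δp = +0.00669, p = 0.38717
step 7: Δp = +0.00508, p = 0.39225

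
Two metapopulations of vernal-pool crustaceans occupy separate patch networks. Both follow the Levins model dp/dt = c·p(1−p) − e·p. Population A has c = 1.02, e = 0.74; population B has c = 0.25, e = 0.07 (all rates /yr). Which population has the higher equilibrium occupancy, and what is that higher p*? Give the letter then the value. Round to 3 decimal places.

B, 0.720

A: p*_A = 1 − 0.74/1.02 = 0.2745.
B: p*_B = 1 − 0.07/0.25 = 0.7200.
B is higher at 0.7200.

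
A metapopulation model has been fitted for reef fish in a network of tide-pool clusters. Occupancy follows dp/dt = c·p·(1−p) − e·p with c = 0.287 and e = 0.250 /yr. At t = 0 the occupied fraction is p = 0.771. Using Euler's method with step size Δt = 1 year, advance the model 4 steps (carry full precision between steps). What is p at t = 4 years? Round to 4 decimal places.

0.4281

Update rule: p ← p + [c·p·(1−p) − e·p]·Δt with Δt = 1.
step 1: Δp = -0.14208, p = 0.62892
step 2: Δp = -0.09025, p = 0.53867
step 3: Δp = -0.06335, p = 0.47532
step 4: Δp = -0.04726, p = 0.42807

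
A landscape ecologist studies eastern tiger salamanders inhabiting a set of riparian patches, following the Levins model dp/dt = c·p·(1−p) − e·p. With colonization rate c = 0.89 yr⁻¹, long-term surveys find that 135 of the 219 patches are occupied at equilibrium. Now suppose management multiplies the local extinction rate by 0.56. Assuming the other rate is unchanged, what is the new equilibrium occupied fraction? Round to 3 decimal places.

0.785

Observed p* = 135/219 = 0.61644.
Balance c(1−p*) = e gives e = 0.89×(1 − 0.61644) = 0.34137.
New p* = 1 − e/c = 1 − 0.19117/0.89000 = 0.78520.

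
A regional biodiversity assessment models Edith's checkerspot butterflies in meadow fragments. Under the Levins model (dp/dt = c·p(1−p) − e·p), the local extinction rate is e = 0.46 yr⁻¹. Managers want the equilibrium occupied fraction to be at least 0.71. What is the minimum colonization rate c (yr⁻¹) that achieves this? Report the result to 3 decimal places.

1.586

p* = 1 − e/c ≥ 0.71 requires e/c ≤ 0.2900, i.e. c ≥ e/0.2900.
c_min = 0.46/0.2900 = 1.5862.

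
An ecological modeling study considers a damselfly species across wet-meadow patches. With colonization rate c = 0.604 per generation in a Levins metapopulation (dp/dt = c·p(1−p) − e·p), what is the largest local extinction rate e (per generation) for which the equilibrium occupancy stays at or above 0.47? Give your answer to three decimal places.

1 − e/c ≥ 0.47 ⇒ e ≤ c(1 − 0.47) = 0.604 × 0.5300.
e_max = 0.3201.

0.320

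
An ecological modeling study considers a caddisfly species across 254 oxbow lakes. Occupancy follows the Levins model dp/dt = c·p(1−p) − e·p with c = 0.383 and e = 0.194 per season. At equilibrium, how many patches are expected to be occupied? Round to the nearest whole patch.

125

p* = 1 − e/c = 1 − 0.194/0.383 = 0.4935.
Expected occupied patches = N × p* = 254 × 0.4935 = 125.34 ≈ 125.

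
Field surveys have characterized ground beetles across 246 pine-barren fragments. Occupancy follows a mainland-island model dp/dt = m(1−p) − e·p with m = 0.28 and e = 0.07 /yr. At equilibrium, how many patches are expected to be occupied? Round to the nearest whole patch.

197

p* = m/(m+e) = 0.28/0.3500 = 0.8000.
Expected occupied patches = N × p* = 246 × 0.8000 = 196.80 ≈ 197.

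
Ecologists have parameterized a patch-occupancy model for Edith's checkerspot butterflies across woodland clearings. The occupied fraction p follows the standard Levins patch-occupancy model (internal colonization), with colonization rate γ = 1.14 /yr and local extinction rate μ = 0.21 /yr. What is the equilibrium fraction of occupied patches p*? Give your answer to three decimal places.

0.816

At equilibrium, colonization balances extinction: γ·p*·(1−p*) = μ·p*.
So p* = 1 − μ/γ = 1 − 0.21/1.14 = 1 − 0.1842 = 0.8158.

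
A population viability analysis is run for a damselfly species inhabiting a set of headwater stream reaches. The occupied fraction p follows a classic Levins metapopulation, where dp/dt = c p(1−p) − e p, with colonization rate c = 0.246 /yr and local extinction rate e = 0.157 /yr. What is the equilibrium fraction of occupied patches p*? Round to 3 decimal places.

At equilibrium, colonization balances extinction: c·p*·(1−p*) = e·p*.
So p* = 1 − e/c = 1 − 0.157/0.246 = 1 − 0.6382 = 0.3618.

0.362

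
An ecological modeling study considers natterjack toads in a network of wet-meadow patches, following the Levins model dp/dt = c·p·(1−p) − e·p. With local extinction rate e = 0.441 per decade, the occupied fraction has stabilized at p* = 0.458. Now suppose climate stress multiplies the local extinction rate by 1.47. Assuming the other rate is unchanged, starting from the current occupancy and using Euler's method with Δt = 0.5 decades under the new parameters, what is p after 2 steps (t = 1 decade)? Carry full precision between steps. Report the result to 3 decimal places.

0.376

Balance c(1−p*) = e gives c = e/(1 − 0.45800) = 0.441/0.54200 = 0.81365.
Starting from p₀ = 0.45800; update p ← p + (dp/dt)·Δt with the new parameters.
  1  |  dp/dt·Δt = -0.047465  |  p_1 = 0.410535
  2  |  dp/dt·Δt = -0.034618  |  p_2 = 0.375917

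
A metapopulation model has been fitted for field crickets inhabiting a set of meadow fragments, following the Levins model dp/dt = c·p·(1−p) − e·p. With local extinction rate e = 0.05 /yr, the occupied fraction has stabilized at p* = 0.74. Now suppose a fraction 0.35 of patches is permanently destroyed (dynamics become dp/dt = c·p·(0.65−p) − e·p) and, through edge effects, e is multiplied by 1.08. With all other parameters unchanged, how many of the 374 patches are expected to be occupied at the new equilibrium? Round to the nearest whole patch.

Balance c(1−p*) = e gives c = e/(1 − 0.74000) = 0.05/0.26000 = 0.19231.
New p* = 0.65 − e/c = 0.65 − 0.05400/0.19231 = 0.36920.
Expected occupied = 374 × 0.36920 = 138.08 ≈ 138.

138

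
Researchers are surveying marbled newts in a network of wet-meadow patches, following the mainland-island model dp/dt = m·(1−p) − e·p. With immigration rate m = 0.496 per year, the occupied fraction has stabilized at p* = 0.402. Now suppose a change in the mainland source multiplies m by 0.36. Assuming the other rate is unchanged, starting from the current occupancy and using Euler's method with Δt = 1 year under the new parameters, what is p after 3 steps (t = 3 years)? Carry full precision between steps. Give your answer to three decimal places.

0.195

Balance m(1−p*) = e·p* gives e = m(1−p*)/p* = 0.496×0.59800/0.40200 = 0.73783.
Starting from p₀ = 0.40200; update p ← p + (dp/dt)·Δt with the new parameters.
p: 0.40200 → 0.21217  (Δp = -0.18983)
p: 0.21217 → 0.19630  (Δp = -0.01587)
p: 0.19630 → 0.19497  (Δp = -0.00133)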